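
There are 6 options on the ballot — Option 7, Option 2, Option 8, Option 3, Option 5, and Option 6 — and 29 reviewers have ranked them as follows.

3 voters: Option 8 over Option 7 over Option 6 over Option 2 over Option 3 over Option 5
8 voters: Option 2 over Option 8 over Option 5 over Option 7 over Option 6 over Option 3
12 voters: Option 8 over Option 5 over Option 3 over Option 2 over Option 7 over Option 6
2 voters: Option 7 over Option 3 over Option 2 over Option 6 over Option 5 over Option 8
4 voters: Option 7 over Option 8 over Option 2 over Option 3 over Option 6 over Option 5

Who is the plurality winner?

Option 8

First-place vote totals:
  Option 7: 6
  Option 2: 8
  Option 8: 15
  Option 3: 0
  Option 5: 0
  Option 6: 0
Option 8 has the most first-place votes.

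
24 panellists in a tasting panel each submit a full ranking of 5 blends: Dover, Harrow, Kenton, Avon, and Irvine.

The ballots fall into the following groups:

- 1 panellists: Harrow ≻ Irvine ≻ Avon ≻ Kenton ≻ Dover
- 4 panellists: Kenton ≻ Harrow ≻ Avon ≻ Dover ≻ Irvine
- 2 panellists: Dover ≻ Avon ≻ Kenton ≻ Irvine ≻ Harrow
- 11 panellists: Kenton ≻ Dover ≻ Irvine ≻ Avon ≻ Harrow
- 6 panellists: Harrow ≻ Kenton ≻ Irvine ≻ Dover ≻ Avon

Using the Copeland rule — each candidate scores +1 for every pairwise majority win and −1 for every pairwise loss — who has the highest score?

Pairwise results:
  Dover vs Harrow: Dover wins 13–11.
  Dover vs Kenton: Kenton wins 22–2.
  Dover vs Avon: Dover wins 19–5.
  Dover vs Irvine: Dover wins 17–7.
  Harrow vs Kenton: Kenton wins 17–7.
  Harrow vs Avon: Avon wins 13–11.
  Harrow vs Irvine: Irvine wins 13–11.
  Kenton vs Avon: Kenton wins 21–3.
  Kenton vs Irvine: Kenton wins 23–1.
  Avon vs Irvine: Irvine wins 18–6.
Copeland scores (wins − losses):
  Dover: 3 − 1 = 2
  Harrow: 0 − 4 = -4
  Kenton: 4 − 0 = 4
  Avon: 1 − 3 = -2
  Irvine: 2 − 2 = 0
Kenton has the best Copeland score.

Kenton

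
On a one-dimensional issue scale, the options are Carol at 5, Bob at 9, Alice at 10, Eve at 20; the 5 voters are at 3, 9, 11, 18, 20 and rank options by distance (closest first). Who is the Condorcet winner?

With single-peaked preferences on a line, the Condorcet winner is the candidate closest to the median voter.
The median voter (position 11) is closest to Alice at 10.
Check: Alice vs Eve — voters closer to Alice: 3 of 5.

Alice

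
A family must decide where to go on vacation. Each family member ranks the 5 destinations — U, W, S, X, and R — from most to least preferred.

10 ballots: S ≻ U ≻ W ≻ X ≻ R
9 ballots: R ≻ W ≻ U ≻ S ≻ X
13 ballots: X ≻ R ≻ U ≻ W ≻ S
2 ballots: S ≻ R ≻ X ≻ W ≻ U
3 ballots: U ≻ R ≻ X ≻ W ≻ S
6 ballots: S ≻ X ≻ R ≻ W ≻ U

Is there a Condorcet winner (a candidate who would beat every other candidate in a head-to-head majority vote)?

No

Head-to-head results (43 voters total):
U vs W: U wins 26–17.
U vs S: U wins 25–18.
U vs X: U wins 22–21.
U vs R: R wins 30–13.
W vs S: W wins 25–18.
W vs X: X wins 24–19.
W vs R: R wins 33–10.
S vs X: S wins 27–16.
S vs R: R wins 25–18.
X vs R: X wins 29–14.
No candidate beats all others: U beats X beats R beats U, a majority cycle.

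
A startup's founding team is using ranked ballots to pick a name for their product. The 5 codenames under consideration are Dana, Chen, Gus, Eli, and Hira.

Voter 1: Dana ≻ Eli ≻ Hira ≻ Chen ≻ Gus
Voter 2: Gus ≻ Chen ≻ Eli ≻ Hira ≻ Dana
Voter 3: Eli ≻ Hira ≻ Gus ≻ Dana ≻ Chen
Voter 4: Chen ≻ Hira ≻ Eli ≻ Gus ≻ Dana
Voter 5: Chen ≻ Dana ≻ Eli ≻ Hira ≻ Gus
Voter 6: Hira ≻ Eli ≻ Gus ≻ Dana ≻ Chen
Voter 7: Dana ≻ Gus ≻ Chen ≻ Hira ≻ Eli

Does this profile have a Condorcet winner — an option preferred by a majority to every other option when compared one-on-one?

Head-to-head results (7 voters total):
Dana vs Chen: Dana wins 4–3.
Dana vs Gus: Gus wins 4–3.
Dana vs Eli: Eli wins 4–3.
Dana vs Hira: Hira wins 4–3.
Chen vs Gus: Gus wins 4–3.
Chen vs Eli: Chen wins 4–3.
Chen vs Hira: Chen wins 4–3.
Gus vs Eli: Eli wins 5–2.
Gus vs Hira: Hira wins 5–2.
Eli vs Hira: Eli wins 4–3.
No candidate beats all others: Dana beats Chen beats Eli beats Dana, a majority cycle.

No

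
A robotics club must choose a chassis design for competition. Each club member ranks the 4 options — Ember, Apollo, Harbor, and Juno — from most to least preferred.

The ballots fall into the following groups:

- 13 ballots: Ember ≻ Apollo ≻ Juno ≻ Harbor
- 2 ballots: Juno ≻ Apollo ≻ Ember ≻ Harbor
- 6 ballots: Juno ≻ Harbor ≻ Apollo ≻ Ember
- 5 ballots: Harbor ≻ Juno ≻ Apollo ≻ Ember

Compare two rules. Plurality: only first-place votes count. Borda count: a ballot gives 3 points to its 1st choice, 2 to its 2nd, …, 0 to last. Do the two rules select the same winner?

Plurality first-place counts: Ember 13, Apollo 0, Harbor 5, Juno 8 → Ember.
Borda totals: Ember 41, Apollo 41, Harbor 27, Juno 47 → Juno.
The two rules disagree: plurality picks Ember, Borda picks Juno.

No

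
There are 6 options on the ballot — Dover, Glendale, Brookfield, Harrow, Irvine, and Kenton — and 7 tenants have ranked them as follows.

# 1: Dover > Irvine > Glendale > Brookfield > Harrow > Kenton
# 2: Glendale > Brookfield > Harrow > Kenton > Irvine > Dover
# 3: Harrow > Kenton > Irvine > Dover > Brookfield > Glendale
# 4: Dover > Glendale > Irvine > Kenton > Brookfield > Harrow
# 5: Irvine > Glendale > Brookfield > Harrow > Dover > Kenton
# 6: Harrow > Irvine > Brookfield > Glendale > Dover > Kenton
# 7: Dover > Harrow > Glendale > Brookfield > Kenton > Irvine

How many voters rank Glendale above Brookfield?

Ballots ranking Glendale above Brookfield: 5.
Ballots ranking Brookfield above Glendale: 2.
So 5 of 7 voters prefer Glendale to Brookfield.

5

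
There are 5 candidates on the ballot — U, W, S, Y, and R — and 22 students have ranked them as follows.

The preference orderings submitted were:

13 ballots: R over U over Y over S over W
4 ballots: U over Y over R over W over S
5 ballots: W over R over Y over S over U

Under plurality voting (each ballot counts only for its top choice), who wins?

R

First-place vote totals:
  U: 4
  W: 5
  S: 0
  Y: 0
  R: 13
R has the most first-place votes.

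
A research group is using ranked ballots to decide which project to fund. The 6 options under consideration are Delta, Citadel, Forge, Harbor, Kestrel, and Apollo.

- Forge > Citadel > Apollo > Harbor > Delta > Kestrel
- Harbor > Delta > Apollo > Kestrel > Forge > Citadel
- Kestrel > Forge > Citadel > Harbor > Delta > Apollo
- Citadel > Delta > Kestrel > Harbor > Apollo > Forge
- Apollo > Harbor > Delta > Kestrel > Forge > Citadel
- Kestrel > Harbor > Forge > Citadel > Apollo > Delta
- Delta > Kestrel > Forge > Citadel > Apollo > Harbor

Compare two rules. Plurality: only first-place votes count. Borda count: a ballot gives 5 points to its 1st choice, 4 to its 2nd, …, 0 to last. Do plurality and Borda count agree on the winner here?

Yes

Plurality first-place counts: Delta 1, Citadel 1, Forge 1, Harbor 1, Kestrel 2, Apollo 1 → Kestrel.
Borda totals: Delta 18, Citadel 16, Forge 17, Harbor 19, Kestrel 21, Apollo 14 → Kestrel.
The two rules agree on Kestrel.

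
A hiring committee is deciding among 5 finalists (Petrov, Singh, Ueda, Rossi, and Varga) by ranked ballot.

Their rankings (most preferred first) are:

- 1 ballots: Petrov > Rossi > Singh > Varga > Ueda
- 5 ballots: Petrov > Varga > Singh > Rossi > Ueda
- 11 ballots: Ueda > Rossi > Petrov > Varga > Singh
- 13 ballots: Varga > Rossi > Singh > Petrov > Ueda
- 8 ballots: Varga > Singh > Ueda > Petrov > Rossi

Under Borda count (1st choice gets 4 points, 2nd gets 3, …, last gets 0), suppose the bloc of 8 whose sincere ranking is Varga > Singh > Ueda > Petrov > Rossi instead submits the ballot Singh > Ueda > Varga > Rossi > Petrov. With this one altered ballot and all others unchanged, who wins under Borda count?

Borda totals with the altered ballot: Petrov 59, Singh 70, Ueda 68, Rossi 88, Varga 95.
The winner is unchanged: still Varga.

Varga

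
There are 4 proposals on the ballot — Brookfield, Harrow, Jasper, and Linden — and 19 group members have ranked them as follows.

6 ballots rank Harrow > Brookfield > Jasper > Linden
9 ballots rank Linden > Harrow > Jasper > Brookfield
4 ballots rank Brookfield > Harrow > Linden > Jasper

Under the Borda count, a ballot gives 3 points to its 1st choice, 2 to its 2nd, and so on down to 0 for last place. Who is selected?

Borda scores:
  Brookfield: 6·2 + 9·0 + 4·3 = 24
  Harrow: 6·3 + 9·2 + 4·2 = 44
  Jasper: 6·1 + 9·1 + 4·0 = 15
  Linden: 6·0 + 9·3 + 4·1 = 31
Harrow has the highest total.

Harrow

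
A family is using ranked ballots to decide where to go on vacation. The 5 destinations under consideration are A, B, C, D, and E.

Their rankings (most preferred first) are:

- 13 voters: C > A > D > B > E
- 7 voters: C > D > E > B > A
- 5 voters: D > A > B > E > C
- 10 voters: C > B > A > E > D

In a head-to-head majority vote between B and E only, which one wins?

B

Ballots ranking B above E: 13+5+10 = 28.
Ballots ranking E above B: 7.
B wins the head-to-head, 28–7.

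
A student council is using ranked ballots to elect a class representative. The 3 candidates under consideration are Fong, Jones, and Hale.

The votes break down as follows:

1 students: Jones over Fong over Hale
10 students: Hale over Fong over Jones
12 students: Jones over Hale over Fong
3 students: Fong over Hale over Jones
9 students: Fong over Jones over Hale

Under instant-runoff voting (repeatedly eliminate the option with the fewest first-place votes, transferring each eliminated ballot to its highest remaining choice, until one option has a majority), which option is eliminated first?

Hale

Round 1: Jones 13, Fong 12, Hale 10. Hale has the fewest and is eliminated.
Round 2: Fong 22, Jones 13. Fong has a majority.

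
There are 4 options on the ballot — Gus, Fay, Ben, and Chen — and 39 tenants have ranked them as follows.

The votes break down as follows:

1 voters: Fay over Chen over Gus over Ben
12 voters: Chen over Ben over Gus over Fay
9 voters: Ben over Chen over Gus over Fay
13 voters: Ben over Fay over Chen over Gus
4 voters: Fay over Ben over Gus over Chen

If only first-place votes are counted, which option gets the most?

First-place vote totals:
  Gus: 0
  Fay: 5
  Ben: 22
  Chen: 12
Ben has the most first-place votes.

Ben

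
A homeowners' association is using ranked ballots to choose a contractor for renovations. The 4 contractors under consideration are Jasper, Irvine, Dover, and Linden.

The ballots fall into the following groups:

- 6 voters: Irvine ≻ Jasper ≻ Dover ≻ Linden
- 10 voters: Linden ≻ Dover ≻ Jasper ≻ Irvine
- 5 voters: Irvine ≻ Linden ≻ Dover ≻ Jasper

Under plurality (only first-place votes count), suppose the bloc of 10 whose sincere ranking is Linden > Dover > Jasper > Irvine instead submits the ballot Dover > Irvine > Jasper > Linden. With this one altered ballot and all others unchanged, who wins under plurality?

Irvine

First-place totals with the altered ballot: Jasper 0, Irvine 11, Dover 10, Linden 0.
The winner is unchanged: still Irvine.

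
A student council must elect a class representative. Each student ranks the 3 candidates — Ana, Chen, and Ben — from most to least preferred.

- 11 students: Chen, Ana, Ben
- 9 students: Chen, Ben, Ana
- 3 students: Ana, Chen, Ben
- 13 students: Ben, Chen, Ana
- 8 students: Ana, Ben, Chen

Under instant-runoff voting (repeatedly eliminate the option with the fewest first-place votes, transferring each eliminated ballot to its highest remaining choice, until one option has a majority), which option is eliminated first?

Round 1: Chen 20, Ben 13, Ana 11. Ana has the fewest and is eliminated.
Round 2: Chen 23, Ben 21. Chen has a majority.

Ana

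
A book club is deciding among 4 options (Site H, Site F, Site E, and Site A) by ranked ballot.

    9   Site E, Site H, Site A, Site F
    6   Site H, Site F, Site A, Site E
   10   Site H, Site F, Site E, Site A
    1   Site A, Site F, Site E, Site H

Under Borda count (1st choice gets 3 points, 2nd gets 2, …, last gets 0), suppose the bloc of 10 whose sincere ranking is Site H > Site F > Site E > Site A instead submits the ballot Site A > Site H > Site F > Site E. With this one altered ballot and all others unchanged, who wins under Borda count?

Site H

Borda totals with the altered ballot: Site H 56, Site F 24, Site E 28, Site A 48.
The winner is unchanged: still Site H.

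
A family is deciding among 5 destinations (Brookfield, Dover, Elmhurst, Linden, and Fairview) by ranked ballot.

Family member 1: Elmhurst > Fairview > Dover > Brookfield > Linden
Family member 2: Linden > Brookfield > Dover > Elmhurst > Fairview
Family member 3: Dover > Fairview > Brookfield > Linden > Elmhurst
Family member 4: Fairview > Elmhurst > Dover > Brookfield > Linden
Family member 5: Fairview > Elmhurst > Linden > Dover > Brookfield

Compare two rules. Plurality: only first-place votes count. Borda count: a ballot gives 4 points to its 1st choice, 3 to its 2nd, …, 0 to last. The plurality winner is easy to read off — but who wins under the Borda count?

Plurality first-place counts: Brookfield 0, Dover 1, Elmhurst 1, Linden 1, Fairview 2 → Fairview.
Borda totals: Brookfield 7, Dover 11, Elmhurst 11, Linden 7, Fairview 14 → Fairview.

Fairview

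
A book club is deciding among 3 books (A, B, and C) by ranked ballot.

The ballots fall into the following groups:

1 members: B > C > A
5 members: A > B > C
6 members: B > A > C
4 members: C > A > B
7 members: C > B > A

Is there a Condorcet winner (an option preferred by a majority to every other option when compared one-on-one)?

Head-to-head results (23 voters total):
A vs B: B wins 14–9.
A vs C: C wins 12–11.
B vs C: B wins 12–11.
B beats each rival — A (14–9), C (12–11) — so B is the Condorcet winner.

Yes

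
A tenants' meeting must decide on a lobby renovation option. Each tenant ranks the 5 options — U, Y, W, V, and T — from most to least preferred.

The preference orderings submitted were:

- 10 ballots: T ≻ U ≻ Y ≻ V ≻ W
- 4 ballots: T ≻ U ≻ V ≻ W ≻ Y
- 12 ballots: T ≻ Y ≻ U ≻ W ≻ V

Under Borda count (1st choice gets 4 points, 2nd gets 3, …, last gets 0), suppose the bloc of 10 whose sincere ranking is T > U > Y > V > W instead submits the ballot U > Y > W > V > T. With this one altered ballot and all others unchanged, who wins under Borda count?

Borda totals with the altered ballot: U 76, Y 66, W 36, V 18, T 64.
The switch changes the winner from T to U.

U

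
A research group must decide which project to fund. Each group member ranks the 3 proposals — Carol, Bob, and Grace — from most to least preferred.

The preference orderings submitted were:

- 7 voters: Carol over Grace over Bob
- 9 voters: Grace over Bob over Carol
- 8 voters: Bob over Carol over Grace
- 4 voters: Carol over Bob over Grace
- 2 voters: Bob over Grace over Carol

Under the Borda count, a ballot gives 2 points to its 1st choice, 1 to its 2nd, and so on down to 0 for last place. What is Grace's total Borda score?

Borda scores:
  Carol: 7·2 + 9·0 + 8·1 + 4·2 + 2·0 = 30
  Bob: 7·0 + 9·1 + 8·2 + 4·1 + 2·2 = 33
  Grace: 7·1 + 9·2 + 8·0 + 4·0 + 2·1 = 27

27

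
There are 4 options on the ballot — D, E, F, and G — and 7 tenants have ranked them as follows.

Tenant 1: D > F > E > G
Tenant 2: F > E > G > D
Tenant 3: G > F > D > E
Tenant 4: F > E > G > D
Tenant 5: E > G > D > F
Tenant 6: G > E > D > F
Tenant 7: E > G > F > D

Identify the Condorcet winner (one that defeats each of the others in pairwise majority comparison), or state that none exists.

None — there is no Condorcet winner

Head-to-head results (7 voters total):
D vs E: E wins 5–2.
D vs F: F wins 4–3.
D vs G: G wins 6–1.
E vs F: F wins 4–3.
E vs G: E wins 5–2.
F vs G: G wins 4–3.
No candidate beats all others: E beats G beats F beats E, a majority cycle.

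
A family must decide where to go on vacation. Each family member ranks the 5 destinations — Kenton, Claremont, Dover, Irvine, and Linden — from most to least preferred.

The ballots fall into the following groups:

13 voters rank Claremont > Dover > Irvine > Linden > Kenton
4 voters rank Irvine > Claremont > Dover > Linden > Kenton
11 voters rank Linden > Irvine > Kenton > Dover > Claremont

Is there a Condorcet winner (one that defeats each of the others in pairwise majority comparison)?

Head-to-head results (28 voters total):
Kenton vs Claremont: Claremont wins 17–11.
Kenton vs Dover: Dover wins 17–11.
Kenton vs Irvine: Irvine wins 28–0.
Kenton vs Linden: Linden wins 28–0.
Claremont vs Dover: Claremont wins 17–11.
Claremont vs Irvine: Irvine wins 15–13.
Claremont vs Linden: Claremont wins 17–11.
Dover vs Irvine: Irvine wins 15–13.
Dover vs Linden: Dover wins 17–11.
Irvine vs Linden: Irvine wins 17–11.
Irvine beats each rival — Kenton (28–0), Claremont (15–13), Dover (15–13), Linden (17–11) — so Irvine is the Condorcet winner.

Yes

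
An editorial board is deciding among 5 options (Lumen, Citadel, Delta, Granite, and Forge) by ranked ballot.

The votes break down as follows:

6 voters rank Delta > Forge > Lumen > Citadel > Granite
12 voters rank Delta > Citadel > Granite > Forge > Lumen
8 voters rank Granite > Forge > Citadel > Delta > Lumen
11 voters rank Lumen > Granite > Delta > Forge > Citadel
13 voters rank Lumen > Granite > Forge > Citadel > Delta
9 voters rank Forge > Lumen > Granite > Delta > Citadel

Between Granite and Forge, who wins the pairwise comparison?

Granite

Ballots ranking Granite above Forge: 12+8+11+13 = 44.
Ballots ranking Forge above Granite: 6+9 = 15.
Granite wins the head-to-head, 44–15.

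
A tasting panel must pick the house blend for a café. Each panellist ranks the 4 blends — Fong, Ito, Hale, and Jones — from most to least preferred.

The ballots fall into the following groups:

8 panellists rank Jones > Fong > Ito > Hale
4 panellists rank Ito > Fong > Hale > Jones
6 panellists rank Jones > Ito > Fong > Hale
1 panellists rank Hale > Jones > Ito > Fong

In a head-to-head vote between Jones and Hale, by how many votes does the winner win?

9

Ballots ranking Jones above Hale: 8+6 = 14.
Ballots ranking Hale above Jones: 4+1 = 5.
Jones wins 14–5, a margin of 9.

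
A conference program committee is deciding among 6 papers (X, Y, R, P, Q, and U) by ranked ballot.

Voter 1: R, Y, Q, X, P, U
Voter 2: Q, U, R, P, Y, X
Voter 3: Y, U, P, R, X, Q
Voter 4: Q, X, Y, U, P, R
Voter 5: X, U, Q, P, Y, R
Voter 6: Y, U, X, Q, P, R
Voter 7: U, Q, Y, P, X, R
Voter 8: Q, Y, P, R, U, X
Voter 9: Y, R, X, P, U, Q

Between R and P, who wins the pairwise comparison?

P

Ballots ranking R above P: 3.
Ballots ranking P above R: 6.
P wins the head-to-head, 6–3.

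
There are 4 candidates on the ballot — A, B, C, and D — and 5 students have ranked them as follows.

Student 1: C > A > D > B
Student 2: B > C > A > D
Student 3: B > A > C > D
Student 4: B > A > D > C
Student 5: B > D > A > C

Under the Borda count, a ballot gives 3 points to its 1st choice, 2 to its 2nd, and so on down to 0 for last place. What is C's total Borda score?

6

Borda scores:
  A: 2 + 1 + 2 + 2 + 1 = 8
  B: 0 + 3 + 3 + 3 + 3 = 12
  C: 3 + 2 + 1 + 0 + 0 = 6
  D: 1 + 0 + 0 + 1 + 2 = 4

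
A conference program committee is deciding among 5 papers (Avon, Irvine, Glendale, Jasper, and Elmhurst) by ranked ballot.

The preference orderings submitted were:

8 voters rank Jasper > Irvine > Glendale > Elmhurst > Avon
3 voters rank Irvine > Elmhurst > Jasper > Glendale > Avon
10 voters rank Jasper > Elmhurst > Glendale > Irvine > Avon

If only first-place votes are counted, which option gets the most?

Jasper

First-place vote totals:
  Avon: 0
  Irvine: 3
  Glendale: 0
  Jasper: 18
  Elmhurst: 0
Jasper has the most first-place votes.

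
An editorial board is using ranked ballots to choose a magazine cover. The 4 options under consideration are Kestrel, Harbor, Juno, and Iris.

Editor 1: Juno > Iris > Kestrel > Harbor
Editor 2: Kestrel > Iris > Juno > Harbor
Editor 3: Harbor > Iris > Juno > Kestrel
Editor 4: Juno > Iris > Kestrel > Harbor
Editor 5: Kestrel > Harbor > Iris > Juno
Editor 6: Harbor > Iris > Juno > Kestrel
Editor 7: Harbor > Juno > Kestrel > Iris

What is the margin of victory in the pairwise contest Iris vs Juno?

Ballots ranking Iris above Juno: 4.
Ballots ranking Juno above Iris: 3.
Iris wins 4–3, a margin of 1.

1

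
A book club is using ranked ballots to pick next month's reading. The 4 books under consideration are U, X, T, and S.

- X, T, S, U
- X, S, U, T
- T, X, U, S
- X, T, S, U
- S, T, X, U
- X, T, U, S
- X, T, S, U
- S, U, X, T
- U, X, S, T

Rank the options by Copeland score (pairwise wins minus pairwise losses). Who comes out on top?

Pairwise results:
  U vs X: X wins 7–2.
  U vs T: T wins 6–3.
  U vs S: S wins 6–3.
  X vs T: X wins 7–2.
  X vs S: X wins 7–2.
  T vs S: T wins 5–4.
Copeland scores (wins − losses):
  U: 0 − 3 = -3
  X: 3 − 0 = 3
  T: 2 − 1 = 1
  S: 1 − 2 = -1
X has the best Copeland score.

X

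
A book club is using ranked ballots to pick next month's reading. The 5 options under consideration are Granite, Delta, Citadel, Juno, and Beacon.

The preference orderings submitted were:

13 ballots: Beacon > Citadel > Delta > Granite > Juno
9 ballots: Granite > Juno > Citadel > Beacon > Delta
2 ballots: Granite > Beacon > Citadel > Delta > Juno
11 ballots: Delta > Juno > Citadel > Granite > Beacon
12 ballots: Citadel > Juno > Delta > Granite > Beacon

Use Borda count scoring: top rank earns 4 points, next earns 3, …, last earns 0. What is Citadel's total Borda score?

Borda scores:
  Granite: 13·1 + 9·4 + 2·4 + 11·1 + 12·1 = 80
  Delta: 13·2 + 9·0 + 2·1 + 11·4 + 12·2 = 96
  Citadel: 13·3 + 9·2 + 2·2 + 11·2 + 12·4 = 131
  Juno: 13·0 + 9·3 + 2·0 + 11·3 + 12·3 = 96
  Beacon: 13·4 + 9·1 + 2·3 + 11·0 + 12·0 = 67

131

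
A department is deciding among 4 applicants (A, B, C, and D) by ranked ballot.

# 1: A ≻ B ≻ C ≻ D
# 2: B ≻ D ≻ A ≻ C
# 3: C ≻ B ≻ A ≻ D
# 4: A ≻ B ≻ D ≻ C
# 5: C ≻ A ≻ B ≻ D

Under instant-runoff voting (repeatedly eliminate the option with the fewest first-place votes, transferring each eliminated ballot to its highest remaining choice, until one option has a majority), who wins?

Round 1: A 2, C 2, B 1, D 0. D has the fewest and is eliminated.
Round 2: A 2, C 2, B 1. B has the fewest and is eliminated.
Round 3: A 3, C 2. A has a majority.

A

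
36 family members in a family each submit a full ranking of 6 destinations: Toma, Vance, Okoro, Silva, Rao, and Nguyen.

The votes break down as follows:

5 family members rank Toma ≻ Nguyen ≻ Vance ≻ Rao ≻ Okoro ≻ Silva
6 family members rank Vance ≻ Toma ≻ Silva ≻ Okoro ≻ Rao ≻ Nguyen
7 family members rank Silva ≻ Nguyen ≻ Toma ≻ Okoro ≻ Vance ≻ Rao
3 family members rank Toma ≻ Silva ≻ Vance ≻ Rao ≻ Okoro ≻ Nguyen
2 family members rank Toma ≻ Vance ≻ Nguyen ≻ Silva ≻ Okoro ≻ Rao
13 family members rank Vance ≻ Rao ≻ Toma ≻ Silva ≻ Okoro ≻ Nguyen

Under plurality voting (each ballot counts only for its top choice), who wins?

First-place vote totals:
  Toma: 10
  Vance: 19
  Okoro: 0
  Silva: 7
  Rao: 0
  Nguyen: 0
Vance has the most first-place votes.

Vance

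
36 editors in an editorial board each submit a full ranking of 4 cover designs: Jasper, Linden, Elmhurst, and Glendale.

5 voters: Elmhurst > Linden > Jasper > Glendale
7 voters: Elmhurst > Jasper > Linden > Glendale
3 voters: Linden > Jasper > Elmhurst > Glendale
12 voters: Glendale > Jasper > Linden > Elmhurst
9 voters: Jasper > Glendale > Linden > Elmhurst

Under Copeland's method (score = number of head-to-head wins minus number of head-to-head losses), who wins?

Pairwise results:
  Jasper vs Linden: Jasper wins 28–8.
  Jasper vs Elmhurst: Jasper wins 24–12.
  Jasper vs Glendale: Jasper wins 24–12.
  Linden vs Elmhurst: Linden wins 24–12.
  Linden vs Glendale: Glendale wins 21–15.
  Elmhurst vs Glendale: Glendale wins 21–15.
Copeland scores (wins − losses):
  Jasper: 3 − 0 = 3
  Linden: 1 − 2 = -1
  Elmhurst: 0 − 3 = -3
  Glendale: 2 − 1 = 1
Jasper has the best Copeland score.

Jasper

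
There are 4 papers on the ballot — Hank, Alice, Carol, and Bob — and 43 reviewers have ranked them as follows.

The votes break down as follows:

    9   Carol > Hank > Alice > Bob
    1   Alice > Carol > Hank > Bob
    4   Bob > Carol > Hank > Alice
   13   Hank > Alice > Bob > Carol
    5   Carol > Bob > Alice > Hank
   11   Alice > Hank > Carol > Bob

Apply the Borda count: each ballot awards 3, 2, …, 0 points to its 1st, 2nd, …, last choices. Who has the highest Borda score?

Borda scores:
  Hank: 9·2 + 1 + 4·1 + 13·3 + 5·0 + 11·2 = 84
  Alice: 9·1 + 3 + 4·0 + 13·2 + 5·1 + 11·3 = 76
  Carol: 9·3 + 2 + 4·2 + 13·0 + 5·3 + 11·1 = 63
  Bob: 9·0 + 0 + 4·3 + 13·1 + 5·2 + 11·0 = 35
Hank has the highest total.

Hank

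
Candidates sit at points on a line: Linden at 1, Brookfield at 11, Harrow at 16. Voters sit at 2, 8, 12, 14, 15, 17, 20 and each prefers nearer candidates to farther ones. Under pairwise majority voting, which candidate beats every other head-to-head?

Harrow

With single-peaked preferences on a line, the Condorcet winner is the candidate closest to the median voter.
The median voter (position 14) is closest to Harrow at 16.
Check: Harrow vs Brookfield — voters closer to Harrow: 4 of 7.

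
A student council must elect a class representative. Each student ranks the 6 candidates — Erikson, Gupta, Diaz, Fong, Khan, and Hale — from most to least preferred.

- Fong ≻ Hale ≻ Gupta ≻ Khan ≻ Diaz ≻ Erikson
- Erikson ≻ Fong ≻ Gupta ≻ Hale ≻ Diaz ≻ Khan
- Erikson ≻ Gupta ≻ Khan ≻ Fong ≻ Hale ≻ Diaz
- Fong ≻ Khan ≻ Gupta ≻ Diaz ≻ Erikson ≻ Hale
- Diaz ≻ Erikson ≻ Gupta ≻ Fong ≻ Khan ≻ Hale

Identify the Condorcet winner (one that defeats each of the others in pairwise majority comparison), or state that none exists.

Head-to-head results (5 voters total):
Erikson vs Gupta: Erikson wins 3–2.
Erikson vs Diaz: Diaz wins 3–2.
Erikson vs Fong: Erikson wins 3–2.
Erikson vs Khan: Erikson wins 3–2.
Erikson vs Hale: Erikson wins 4–1.
Gupta vs Diaz: Gupta wins 4–1.
Gupta vs Fong: Fong wins 3–2.
Gupta vs Khan: Gupta wins 4–1.
Gupta vs Hale: Gupta wins 4–1.
Diaz vs Fong: Fong wins 4–1.
Diaz vs Khan: Khan wins 3–2.
Diaz vs Hale: Hale wins 3–2.
Fong vs Khan: Fong wins 4–1.
Fong vs Hale: Fong wins 5–0.
Khan vs Hale: Khan wins 3–2.
No candidate beats all others: Erikson beats Gupta beats Diaz beats Erikson, a majority cycle.

There is no Condorcet winner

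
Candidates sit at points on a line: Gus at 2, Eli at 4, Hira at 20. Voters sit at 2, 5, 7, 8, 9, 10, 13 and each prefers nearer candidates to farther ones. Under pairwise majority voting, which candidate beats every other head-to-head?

Eli

With single-peaked preferences on a line, the Condorcet winner is the candidate closest to the median voter.
The median voter (position 8) is closest to Eli at 4.
Check: Eli vs Gus — voters closer to Eli: 6 of 7.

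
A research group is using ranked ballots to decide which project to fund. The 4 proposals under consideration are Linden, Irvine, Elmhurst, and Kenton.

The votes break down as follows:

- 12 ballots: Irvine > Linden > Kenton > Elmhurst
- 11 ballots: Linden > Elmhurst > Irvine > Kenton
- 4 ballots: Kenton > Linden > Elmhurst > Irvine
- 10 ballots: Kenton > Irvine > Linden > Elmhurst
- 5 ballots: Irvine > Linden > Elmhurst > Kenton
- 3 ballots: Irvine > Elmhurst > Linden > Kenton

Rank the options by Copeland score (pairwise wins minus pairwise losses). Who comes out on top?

Irvine

Pairwise results:
  Linden vs Irvine: Irvine wins 30–15.
  Linden vs Elmhurst: Linden wins 42–3.
  Linden vs Kenton: Linden wins 31–14.
  Irvine vs Elmhurst: Irvine wins 30–15.
  Irvine vs Kenton: Irvine wins 31–14.
  Elmhurst vs Kenton: Kenton wins 26–19.
Copeland scores (wins − losses):
  Linden: 2 − 1 = 1
  Irvine: 3 − 0 = 3
  Elmhurst: 0 − 3 = -3
  Kenton: 1 − 2 = -1
Irvine has the best Copeland score.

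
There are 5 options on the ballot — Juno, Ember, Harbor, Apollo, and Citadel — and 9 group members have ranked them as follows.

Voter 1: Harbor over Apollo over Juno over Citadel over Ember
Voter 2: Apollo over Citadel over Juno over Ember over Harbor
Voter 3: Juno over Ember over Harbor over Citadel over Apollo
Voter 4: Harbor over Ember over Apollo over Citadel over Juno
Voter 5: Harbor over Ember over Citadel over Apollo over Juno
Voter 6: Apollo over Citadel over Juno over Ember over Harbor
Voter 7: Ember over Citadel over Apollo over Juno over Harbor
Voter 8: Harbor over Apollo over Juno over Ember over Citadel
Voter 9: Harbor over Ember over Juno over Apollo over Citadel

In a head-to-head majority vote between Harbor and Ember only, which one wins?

Ballots ranking Harbor above Ember: 5.
Ballots ranking Ember above Harbor: 4.
Harbor wins the head-to-head, 5–4.

Harbor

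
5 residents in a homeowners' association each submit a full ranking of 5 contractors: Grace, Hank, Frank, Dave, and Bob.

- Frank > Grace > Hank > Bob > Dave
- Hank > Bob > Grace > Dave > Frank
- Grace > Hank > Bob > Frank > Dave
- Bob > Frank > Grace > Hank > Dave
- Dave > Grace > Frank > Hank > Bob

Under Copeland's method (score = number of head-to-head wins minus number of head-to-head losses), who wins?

Pairwise results:
  Grace vs Hank: Grace wins 4–1.
  Grace vs Frank: Grace wins 3–2.
  Grace vs Dave: Grace wins 4–1.
  Grace vs Bob: Grace wins 3–2.
  Hank vs Frank: Frank wins 3–2.
  Hank vs Dave: Hank wins 4–1.
  Hank vs Bob: Hank wins 4–1.
  Frank vs Dave: Frank wins 3–2.
  Frank vs Bob: Bob wins 3–2.
  Dave vs Bob: Bob wins 4–1.
Copeland scores (wins − losses):
  Grace: 4 − 0 = 4
  Hank: 2 − 2 = 0
  Frank: 2 − 2 = 0
  Dave: 0 − 4 = -4
  Bob: 2 − 2 = 0
Grace has the best Copeland score.

Grace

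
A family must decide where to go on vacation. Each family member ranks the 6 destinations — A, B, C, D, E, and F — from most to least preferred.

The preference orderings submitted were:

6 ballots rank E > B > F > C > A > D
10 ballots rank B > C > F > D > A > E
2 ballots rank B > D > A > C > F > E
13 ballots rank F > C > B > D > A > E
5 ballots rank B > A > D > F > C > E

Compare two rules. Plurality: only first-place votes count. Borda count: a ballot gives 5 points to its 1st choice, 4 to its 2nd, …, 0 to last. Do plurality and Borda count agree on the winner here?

Plurality first-place counts: A 0, B 17, C 0, D 0, E 6, F 13 → B.
Borda totals: A 55, B 148, C 113, D 69, E 30, F 125 → B.
The two rules agree on B.

Yes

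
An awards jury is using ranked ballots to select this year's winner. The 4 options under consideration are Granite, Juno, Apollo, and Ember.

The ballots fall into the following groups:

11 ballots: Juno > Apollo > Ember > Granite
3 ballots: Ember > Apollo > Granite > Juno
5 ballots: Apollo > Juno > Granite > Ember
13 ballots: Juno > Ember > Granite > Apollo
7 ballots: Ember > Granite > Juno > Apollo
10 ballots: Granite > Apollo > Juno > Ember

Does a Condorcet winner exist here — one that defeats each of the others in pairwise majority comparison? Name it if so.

Head-to-head results (49 voters total):
Granite vs Juno: Juno wins 29–20.
Granite vs Apollo: Granite wins 30–19.
Granite vs Ember: Ember wins 34–15.
Juno vs Apollo: Juno wins 31–18.
Juno vs Ember: Juno wins 39–10.
Apollo vs Ember: Apollo wins 26–23.
Juno beats each rival — Granite (29–20), Apollo (31–18), Ember (39–10) — so Juno is the Condorcet winner.

Juno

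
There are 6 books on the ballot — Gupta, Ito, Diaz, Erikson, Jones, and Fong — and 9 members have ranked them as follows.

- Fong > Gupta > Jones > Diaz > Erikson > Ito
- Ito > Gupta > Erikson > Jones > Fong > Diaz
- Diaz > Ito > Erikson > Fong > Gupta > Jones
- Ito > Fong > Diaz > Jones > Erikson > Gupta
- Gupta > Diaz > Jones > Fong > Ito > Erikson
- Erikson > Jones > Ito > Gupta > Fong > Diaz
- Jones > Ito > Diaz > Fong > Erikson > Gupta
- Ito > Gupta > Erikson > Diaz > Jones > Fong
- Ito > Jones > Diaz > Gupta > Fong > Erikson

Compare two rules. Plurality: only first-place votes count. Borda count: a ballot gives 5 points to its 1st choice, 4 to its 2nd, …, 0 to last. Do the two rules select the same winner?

Yes

Plurality first-place counts: Gupta 1, Ito 4, Diaz 1, Erikson 1, Jones 1, Fong 1 → Ito.
Borda totals: Gupta 22, Ito 32, Diaz 22, Erikson 17, Jones 24, Fong 18 → Ito.
The two rules agree on Ito.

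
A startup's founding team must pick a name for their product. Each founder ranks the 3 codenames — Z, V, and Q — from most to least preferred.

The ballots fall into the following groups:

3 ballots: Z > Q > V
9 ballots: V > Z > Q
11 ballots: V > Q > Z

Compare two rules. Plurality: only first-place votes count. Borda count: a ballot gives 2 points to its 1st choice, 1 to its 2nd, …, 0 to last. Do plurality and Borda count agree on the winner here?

Yes

Plurality first-place counts: Z 3, V 20, Q 0 → V.
Borda totals: Z 15, V 40, Q 14 → V.
The two rules agree on V.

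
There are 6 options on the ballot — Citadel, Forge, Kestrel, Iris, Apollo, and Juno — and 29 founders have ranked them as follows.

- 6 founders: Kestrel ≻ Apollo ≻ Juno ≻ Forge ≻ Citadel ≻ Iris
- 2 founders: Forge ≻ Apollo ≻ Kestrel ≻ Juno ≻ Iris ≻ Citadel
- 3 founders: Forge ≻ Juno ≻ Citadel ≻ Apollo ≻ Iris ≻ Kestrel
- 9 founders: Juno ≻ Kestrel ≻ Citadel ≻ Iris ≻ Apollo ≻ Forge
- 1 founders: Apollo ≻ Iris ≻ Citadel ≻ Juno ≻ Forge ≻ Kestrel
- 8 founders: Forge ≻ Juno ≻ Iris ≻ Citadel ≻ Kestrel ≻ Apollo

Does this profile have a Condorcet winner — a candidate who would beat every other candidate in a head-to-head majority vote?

Head-to-head results (29 voters total):
Citadel vs Forge: Forge wins 19–10.
Citadel vs Kestrel: Kestrel wins 17–12.
Citadel vs Iris: Citadel wins 18–11.
Citadel vs Apollo: Citadel wins 20–9.
Citadel vs Juno: Juno wins 28–1.
Forge vs Kestrel: Kestrel wins 15–14.
Forge vs Iris: Forge wins 19–10.
Forge vs Apollo: Apollo wins 16–13.
Forge vs Juno: Juno wins 16–13.
Kestrel vs Iris: Kestrel wins 17–12.
Kestrel vs Apollo: Kestrel wins 23–6.
Kestrel vs Juno: Juno wins 21–8.
Iris vs Apollo: Iris wins 17–12.
Iris vs Juno: Juno wins 28–1.
Apollo vs Juno: Juno wins 20–9.
Juno beats each rival — Citadel (28–1), Forge (16–13), Kestrel (21–8), Iris (28–1), Apollo (20–9) — so Juno is the Condorcet winner.

Yes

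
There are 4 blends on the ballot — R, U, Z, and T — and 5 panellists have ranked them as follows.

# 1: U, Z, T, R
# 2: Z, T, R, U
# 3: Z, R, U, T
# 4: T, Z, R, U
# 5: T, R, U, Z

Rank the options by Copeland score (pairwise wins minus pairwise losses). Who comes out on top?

Pairwise results:
  R vs U: R wins 4–1.
  R vs Z: Z wins 4–1.
  R vs T: T wins 4–1.
  U vs Z: Z wins 3–2.
  U vs T: T wins 3–2.
  Z vs T: Z wins 3–2.
Copeland scores (wins − losses):
  R: 1 − 2 = -1
  U: 0 − 3 = -3
  Z: 3 − 0 = 3
  T: 2 − 1 = 1
Z has the best Copeland score.

Z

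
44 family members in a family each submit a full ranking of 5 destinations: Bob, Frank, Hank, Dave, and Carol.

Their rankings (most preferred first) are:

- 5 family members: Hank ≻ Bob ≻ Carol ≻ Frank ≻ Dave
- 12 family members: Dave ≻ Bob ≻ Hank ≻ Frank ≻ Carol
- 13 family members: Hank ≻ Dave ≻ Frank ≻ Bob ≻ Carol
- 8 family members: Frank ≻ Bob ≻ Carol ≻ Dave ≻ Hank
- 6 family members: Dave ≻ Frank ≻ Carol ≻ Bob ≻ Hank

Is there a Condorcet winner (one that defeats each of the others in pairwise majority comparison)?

Head-to-head results (44 voters total):
Bob vs Frank: Frank wins 27–17.
Bob vs Hank: Bob wins 26–18.
Bob vs Dave: Dave wins 31–13.
Bob vs Carol: Bob wins 38–6.
Frank vs Hank: Hank wins 30–14.
Frank vs Dave: Dave wins 31–13.
Frank vs Carol: Frank wins 39–5.
Hank vs Dave: Dave wins 26–18.
Hank vs Carol: Hank wins 30–14.
Dave vs Carol: Dave wins 31–13.
Dave beats each rival — Bob (31–13), Frank (31–13), Hank (26–18), Carol (31–13) — so Dave is the Condorcet winner.

Yes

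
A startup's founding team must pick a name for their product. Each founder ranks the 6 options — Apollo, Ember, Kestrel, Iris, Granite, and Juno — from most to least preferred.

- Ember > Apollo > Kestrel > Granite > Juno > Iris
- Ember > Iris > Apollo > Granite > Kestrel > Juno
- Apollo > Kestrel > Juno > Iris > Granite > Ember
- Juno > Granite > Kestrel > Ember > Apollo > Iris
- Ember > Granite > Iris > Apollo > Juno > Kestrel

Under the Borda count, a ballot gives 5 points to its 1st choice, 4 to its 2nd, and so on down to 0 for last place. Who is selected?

Ember

Borda scores:
  Apollo: 4 + 3 + 5 + 1 + 2 = 15
  Ember: 5 + 5 + 0 + 2 + 5 = 17
  Kestrel: 3 + 1 + 4 + 3 + 0 = 11
  Iris: 0 + 4 + 2 + 0 + 3 = 9
  Granite: 2 + 2 + 1 + 4 + 4 = 13
  Juno: 1 + 0 + 3 + 5 + 1 = 10
Ember has the highest total.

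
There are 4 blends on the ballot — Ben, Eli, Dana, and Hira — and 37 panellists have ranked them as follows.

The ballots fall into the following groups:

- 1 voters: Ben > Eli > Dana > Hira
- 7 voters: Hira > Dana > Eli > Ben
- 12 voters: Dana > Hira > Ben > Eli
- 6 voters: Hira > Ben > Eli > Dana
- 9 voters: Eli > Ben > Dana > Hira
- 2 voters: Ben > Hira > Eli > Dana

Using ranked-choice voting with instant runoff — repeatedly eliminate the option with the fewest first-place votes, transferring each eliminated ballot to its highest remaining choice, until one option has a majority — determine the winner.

Dana

Round 1: Hira 13, Dana 12, Eli 9, Ben 3. Ben has the fewest and is eliminated.
Round 2: Hira 15, Dana 12, Eli 10. Eli has the fewest and is eliminated.
Round 3: Dana 22, Hira 15. Dana has a majority.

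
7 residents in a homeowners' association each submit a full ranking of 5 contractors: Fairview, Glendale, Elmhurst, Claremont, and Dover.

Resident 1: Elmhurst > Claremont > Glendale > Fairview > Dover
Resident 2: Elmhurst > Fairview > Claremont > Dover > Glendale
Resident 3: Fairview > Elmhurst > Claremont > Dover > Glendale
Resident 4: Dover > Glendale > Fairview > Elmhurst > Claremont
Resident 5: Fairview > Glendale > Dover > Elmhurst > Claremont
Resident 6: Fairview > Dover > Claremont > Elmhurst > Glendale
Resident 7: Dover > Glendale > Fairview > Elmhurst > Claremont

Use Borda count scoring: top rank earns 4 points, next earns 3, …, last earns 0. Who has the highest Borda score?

Fairview

Borda scores:
  Fairview: 1 + 3 + 4 + 2 + 4 + 4 + 2 = 20
  Glendale: 2 + 0 + 0 + 3 + 3 + 0 + 3 = 11
  Elmhurst: 4 + 4 + 3 + 1 + 1 + 1 + 1 = 15
  Claremont: 3 + 2 + 2 + 0 + 0 + 2 + 0 = 9
  Dover: 0 + 1 + 1 + 4 + 2 + 3 + 4 = 15
Fairview has the highest total.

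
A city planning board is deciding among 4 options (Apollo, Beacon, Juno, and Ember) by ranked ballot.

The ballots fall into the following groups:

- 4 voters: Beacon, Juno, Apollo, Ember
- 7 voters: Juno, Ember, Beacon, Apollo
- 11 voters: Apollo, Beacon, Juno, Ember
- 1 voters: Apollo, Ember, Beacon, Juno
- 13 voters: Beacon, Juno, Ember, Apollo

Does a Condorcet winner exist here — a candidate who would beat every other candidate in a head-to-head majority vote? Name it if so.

Head-to-head results (36 voters total):
Apollo vs Beacon: Beacon wins 24–12.
Apollo vs Juno: Juno wins 24–12.
Apollo vs Ember: Ember wins 20–16.
Beacon vs Juno: Beacon wins 29–7.
Beacon vs Ember: Beacon wins 28–8.
Juno vs Ember: Juno wins 35–1.
Beacon beats each rival — Apollo (24–12), Juno (29–7), Ember (28–8) — so Beacon is the Condorcet winner.

Beacon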